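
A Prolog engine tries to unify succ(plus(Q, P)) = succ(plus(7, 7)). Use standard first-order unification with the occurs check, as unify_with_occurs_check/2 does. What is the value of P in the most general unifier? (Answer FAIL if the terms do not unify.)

7

Decompose succ/1: plus(Q, P) = plus(7, 7).
Decompose plus/2: Q = 7,  P = 7.
Bind Q := 7; no other remaining equation mentions Q.
Bind P := 7.
MGU = { Q ↦ 7, P ↦ 7 }, so P ↦ 7.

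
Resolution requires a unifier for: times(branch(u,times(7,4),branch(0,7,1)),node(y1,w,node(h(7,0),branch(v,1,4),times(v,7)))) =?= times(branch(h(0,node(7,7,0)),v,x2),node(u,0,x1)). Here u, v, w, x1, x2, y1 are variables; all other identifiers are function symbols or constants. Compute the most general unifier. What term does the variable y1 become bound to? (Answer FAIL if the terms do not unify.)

h(0,node(7,7,0))

Decompose times/2: branch(u,times(7,4),branch(0,7,1)) =?= branch(h(0,node(7,7,0)),v,x2),  node(y1,w,node(h(7,0),branch(v,1,4),times(v,7))) =?= node(u,0,x1).
Decompose branch/3: u =?= h(0,node(7,7,0)),  times(7,4) =?= v,  branch(0,7,1) =?= x2.
Bind u := h(0,node(7,7,0)); substituting into the one remaining equation that mentions u gives: node(y1,w,node(h(7,0),branch(v,1,4),times(v,7))) =?= node(h(0,node(7,7,0)),0,x1).
Bind v := times(7,4); substituting into the one remaining equation that mentions v gives: node(y1,w,node(h(7,0),branch(times(7,4),1,4),times(times(7,4),7))) =?= node(h(0,node(7,7,0)),0,x1).
Bind x2 := branch(0,7,1); no other remaining equation mentions x2.
Decompose node/3: y1 =?= h(0,node(7,7,0)),  w =?= 0,  node(h(7,0),branch(times(7,4),1,4),times(times(7,4),7)) =?= x1.
Bind y1 := h(0,node(7,7,0)); no other remaining equation mentions y1.
Bind w := 0; no other remaining equation mentions w.
Bind x1 := node(h(7,0),branch(times(7,4),1,4),times(times(7,4),7)).
MGU = { u := h(0,node(7,7,0)), v := times(7,4), x2 := branch(0,7,1), y1 := h(0,node(7,7,0)), w := 0, x1 := node(h(7,0),branch(times(7,4),1,4),times(times(7,4),7)) }, so y1 := h(0,node(7,7,0)).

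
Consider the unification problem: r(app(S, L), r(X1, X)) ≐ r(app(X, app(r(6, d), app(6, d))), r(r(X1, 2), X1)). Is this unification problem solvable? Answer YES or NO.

Decompose r/2: app(S, L) ≐ app(X, app(r(6, d), app(6, d))),  r(X1, X) ≐ r(r(X1, 2), X1).
Decompose app/2: S ≐ X,  L ≐ app(r(6, d), app(6, d)).
Bind S := X; no other remaining equation mentions S.
Bind L := app(r(6, d), app(6, d)); no other remaining equation mentions L.
Decompose r/2: X1 ≐ r(X1, 2),  X ≐ X1.
Occurs check fails: X1 occurs in r(X1, 2); the equation X1 ≐ r(X1, 2) has no finite solution.

NO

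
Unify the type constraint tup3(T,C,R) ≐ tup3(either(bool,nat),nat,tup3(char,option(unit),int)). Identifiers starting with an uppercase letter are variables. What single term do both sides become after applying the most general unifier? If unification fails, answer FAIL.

tup3(either(bool,nat),nat,tup3(char,option(unit),int))

Decompose tup3/3: T ≐ either(bool,nat),  C ≐ nat,  R ≐ tup3(char,option(unit),int).
Bind T := either(bool,nat); no other remaining equation mentions T.
Bind C := nat; no other remaining equation mentions C.
Bind R := tup3(char,option(unit),int).
Applying the MGU to either side gives tup3(either(bool,nat),nat,tup3(char,option(unit),int)).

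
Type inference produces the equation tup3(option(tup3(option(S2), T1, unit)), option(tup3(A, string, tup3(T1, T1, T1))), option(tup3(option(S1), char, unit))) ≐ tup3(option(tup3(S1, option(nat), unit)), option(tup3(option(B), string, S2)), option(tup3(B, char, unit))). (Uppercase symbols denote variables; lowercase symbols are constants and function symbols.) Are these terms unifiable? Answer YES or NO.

Decompose tup3/3: option(tup3(option(S2), T1, unit)) ≐ option(tup3(S1, option(nat), unit)),  option(tup3(A, string, tup3(T1, T1, T1))) ≐ option(tup3(option(B), string, S2)),  option(tup3(option(S1), char, unit)) ≐ option(tup3(B, char, unit)).
Decompose option/1: tup3(option(S2), T1, unit) ≐ tup3(S1, option(nat), unit).
Decompose tup3/3: option(S2) ≐ S1,  T1 ≐ option(nat),  unit ≐ unit.
Bind S1 := option(S2); substituting into the one remaining equation that mentions S1 gives: option(tup3(option(option(S2)), char, unit)) ≐ option(tup3(B, char, unit)).
Bind T1 := option(nat); substituting into the one remaining equation that mentions T1 gives: option(tup3(A, string, tup3(option(nat), option(nat), option(nat)))) ≐ option(tup3(option(B), string, S2)).
Delete trivial equation unit ≐ unit.
Decompose option/1: tup3(A, string, tup3(option(nat), option(nat), option(nat))) ≐ tup3(option(B), string, S2).
Decompose tup3/3: A ≐ option(B),  string ≐ string,  tup3(option(nat), option(nat), option(nat)) ≐ S2.
Bind A := option(B); no other remaining equation mentions A.
Delete trivial equation string ≐ string.
Bind S2 := tup3(option(nat), option(nat), option(nat)); substituting into the remaining equation gives: option(tup3(option(option(tup3(option(nat), option(nat), option(nat)))), char, unit)) ≐ option(tup3(B, char, unit)). Substituting into the earlier binding gives S1 := option(tup3(option(nat), option(nat), option(nat))).
Decompose option/1: tup3(option(option(tup3(option(nat), option(nat), option(nat)))), char, unit) ≐ tup3(B, char, unit).
Decompose tup3/3: option(option(tup3(option(nat), option(nat), option(nat)))) ≐ B,  char ≐ char,  unit ≐ unit.
Bind B := option(option(tup3(option(nat), option(nat), option(nat)))); no other remaining equation mentions B. Substituting into the earlier binding gives A := option(option(option(tup3(option(nat), option(nat), option(nat))))).
Delete trivial equation char ≐ char.
Delete trivial equation unit ≐ unit.
No equations remain and no clash or occurs-check failure arose, so a unifier exists.

YES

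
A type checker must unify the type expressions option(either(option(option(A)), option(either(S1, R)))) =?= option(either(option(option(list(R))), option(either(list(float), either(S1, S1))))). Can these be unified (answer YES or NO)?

Decompose option/1: either(option(option(A)), option(either(S1, R))) =?= either(option(option(list(R))), option(either(list(float), either(S1, S1)))).
Decompose either/2: option(option(A)) =?= option(option(list(R))),  option(either(S1, R)) =?= option(either(list(float), either(S1, S1))).
Decompose option/1: option(A) =?= option(list(R)).
Decompose option/1: A =?= list(R).
Bind A := list(R); no other remaining equation mentions A.
Decompose option/1: either(S1, R) =?= either(list(float), either(S1, S1)).
Decompose either/2: S1 =?= list(float),  R =?= either(S1, S1).
Bind S1 := list(float); substituting into the remaining equation gives: R =?= either(list(float), list(float)).
Bind R := either(list(float), list(float)). Substituting into the earlier binding gives A := list(either(list(float), list(float))).
No equations remain and no clash or occurs-check failure arose, so a unifier exists.

YES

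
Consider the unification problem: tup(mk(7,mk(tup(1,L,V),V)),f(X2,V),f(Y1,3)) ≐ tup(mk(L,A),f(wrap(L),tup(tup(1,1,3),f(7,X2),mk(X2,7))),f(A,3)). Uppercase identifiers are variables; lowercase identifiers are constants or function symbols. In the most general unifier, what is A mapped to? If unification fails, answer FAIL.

Decompose tup/3: mk(7,mk(tup(1,L,V),V)) ≐ mk(L,A),  f(X2,V) ≐ f(wrap(L),tup(tup(1,1,3),f(7,X2),mk(X2,7))),  f(Y1,3) ≐ f(A,3).
Decompose mk/2: 7 ≐ L,  mk(tup(1,L,V),V) ≐ A.
Bind L := 7; substituting into the 2 remaining equations that mention L gives: mk(tup(1,7,V),V) ≐ A,  f(X2,V) ≐ f(wrap(7),tup(tup(1,1,3),f(7,X2),mk(X2,7))).
Bind A := mk(tup(1,7,V),V); substituting into the one remaining equation that mentions A gives: f(Y1,3) ≐ f(mk(tup(1,7,V),V),3).
Decompose f/2: X2 ≐ wrap(7),  V ≐ tup(tup(1,1,3),f(7,X2),mk(X2,7)).
Bind X2 := wrap(7); substituting into the one remaining equation that mentions X2 gives: V ≐ tup(tup(1,1,3),f(7,wrap(7)),mk(wrap(7),7)).
Bind V := tup(tup(1,1,3),f(7,wrap(7)),mk(wrap(7),7)); substituting into the remaining equation gives: f(Y1,3) ≐ f(mk(tup(1,7,tup(tup(1,1,3),f(7,wrap(7)),mk(wrap(7),7))),tup(tup(1,1,3),f(7,wrap(7)),mk(wrap(7),7))),3). Substituting into the earlier binding gives A := mk(tup(1,7,tup(tup(1,1,3),f(7,wrap(7)),mk(wrap(7),7))),tup(tup(1,1,3),f(7,wrap(7)),mk(wrap(7),7))).
Decompose f/2: Y1 ≐ mk(tup(1,7,tup(tup(1,1,3),f(7,wrap(7)),mk(wrap(7),7))),tup(tup(1,1,3),f(7,wrap(7)),mk(wrap(7),7))),  3 ≐ 3.
Bind Y1 := mk(tup(1,7,tup(tup(1,1,3),f(7,wrap(7)),mk(wrap(7),7))),tup(tup(1,1,3),f(7,wrap(7)),mk(wrap(7),7))); no other remaining equation mentions Y1.
Delete trivial equation 3 ≐ 3.
MGU = { L -> 7, A -> mk(tup(1,7,tup(tup(1,1,3),f(7,wrap(7)),mk(wrap(7),7))),tup(tup(1,1,3),f(7,wrap(7)),mk(wrap(7),7))), X2 -> wrap(7), V -> tup(tup(1,1,3),f(7,wrap(7)),mk(wrap(7),7)), Y1 -> mk(tup(1,7,tup(tup(1,1,3),f(7,wrap(7)),mk(wrap(7),7))),tup(tup(1,1,3),f(7,wrap(7)),mk(wrap(7),7))) }, so A -> mk(tup(1,7,tup(tup(1,1,3),f(7,wrap(7)),mk(wrap(7),7))),tup(tup(1,1,3),f(7,wrap(7)),mk(wrap(7),7))).

mk(tup(1,7,tup(tup(1,1,3),f(7,wrap(7)),mk(wrap(7),7))),tup(tup(1,1,3),f(7,wrap(7)),mk(wrap(7),7)))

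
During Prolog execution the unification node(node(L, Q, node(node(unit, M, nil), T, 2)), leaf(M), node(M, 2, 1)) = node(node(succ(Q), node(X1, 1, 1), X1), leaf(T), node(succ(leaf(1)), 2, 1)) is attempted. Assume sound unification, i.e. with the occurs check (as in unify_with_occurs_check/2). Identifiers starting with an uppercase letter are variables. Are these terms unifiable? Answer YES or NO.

Decompose node/3: node(L, Q, node(node(unit, M, nil), T, 2)) = node(succ(Q), node(X1, 1, 1), X1),  leaf(M) = leaf(T),  node(M, 2, 1) = node(succ(leaf(1)), 2, 1).
Decompose node/3: L = succ(Q),  Q = node(X1, 1, 1),  node(node(unit, M, nil), T, 2) = X1.
Bind L := succ(Q); no other remaining equation mentions L.
Bind Q := node(X1, 1, 1); no other remaining equation mentions Q. Substituting into the earlier binding gives L := succ(node(X1, 1, 1)).
Bind X1 := node(node(unit, M, nil), T, 2); no other remaining equation mentions X1. Substituting into the earlier bindings gives L := succ(node(node(node(unit, M, nil), T, 2), 1, 1)), Q := node(node(node(unit, M, nil), T, 2), 1, 1).
Decompose leaf/1: M = T.
Bind M := T; substituting into the remaining equation gives: node(T, 2, 1) = node(succ(leaf(1)), 2, 1). Substituting into the earlier bindings gives L := succ(node(node(node(unit, T, nil), T, 2), 1, 1)), Q := node(node(node(unit, T, nil), T, 2), 1, 1), X1 := node(node(unit, T, nil), T, 2).
Decompose node/3: T = succ(leaf(1)),  2 = 2,  1 = 1.
Bind T := succ(leaf(1)); no other remaining equation mentions T. Substituting into the earlier bindings gives L := succ(node(node(node(unit, succ(leaf(1)), nil), succ(leaf(1)), 2), 1, 1)), Q := node(node(node(unit, succ(leaf(1)), nil), succ(leaf(1)), 2), 1, 1), X1 := node(node(unit, succ(leaf(1)), nil), succ(leaf(1)), 2), M := succ(leaf(1)).
Delete trivial equation 2 = 2.
Delete trivial equation 1 = 1.
No equations remain and no clash or occurs-check failure arose, so a unifier exists.

YES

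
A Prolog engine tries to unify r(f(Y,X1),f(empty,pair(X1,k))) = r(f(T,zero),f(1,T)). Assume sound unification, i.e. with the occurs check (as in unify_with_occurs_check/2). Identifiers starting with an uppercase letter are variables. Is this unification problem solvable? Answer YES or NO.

Decompose r/2: f(Y,X1) = f(T,zero),  f(empty,pair(X1,k)) = f(1,T).
Decompose f/2: Y = T,  X1 = zero.
Bind Y := T; no other remaining equation mentions Y.
Bind X1 := zero; substituting into the remaining equation gives: f(empty,pair(zero,k)) = f(1,T).
Decompose f/2: empty = 1,  pair(zero,k) = T.
Clash: constants empty and 1 differ; no unifier exists.

NO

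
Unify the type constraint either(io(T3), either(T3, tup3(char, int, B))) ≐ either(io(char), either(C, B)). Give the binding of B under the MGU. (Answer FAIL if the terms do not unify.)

Decompose either/2: io(T3) ≐ io(char),  either(T3, tup3(char, int, B)) ≐ either(C, B).
Decompose io/1: T3 ≐ char.
Bind T3 := char; substituting into the remaining equation gives: either(char, tup3(char, int, B)) ≐ either(C, B).
Decompose either/2: char ≐ C,  tup3(char, int, B) ≐ B.
Bind C := char; no other remaining equation mentions C.
Occurs check fails: B occurs in tup3(char, int, B); the equation B ≐ tup3(char, int, B) has no finite solution.

FAIL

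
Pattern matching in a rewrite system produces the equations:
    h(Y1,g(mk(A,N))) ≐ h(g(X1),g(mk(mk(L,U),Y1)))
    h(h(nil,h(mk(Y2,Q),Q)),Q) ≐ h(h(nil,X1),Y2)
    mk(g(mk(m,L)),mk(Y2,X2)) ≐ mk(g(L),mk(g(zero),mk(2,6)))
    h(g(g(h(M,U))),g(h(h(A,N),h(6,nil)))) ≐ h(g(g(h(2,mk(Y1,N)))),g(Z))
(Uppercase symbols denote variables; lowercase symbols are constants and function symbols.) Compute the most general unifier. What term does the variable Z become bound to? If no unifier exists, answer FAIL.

Decompose h/2: Y1 ≐ g(X1),  g(mk(A,N)) ≐ g(mk(mk(L,U),Y1)).
Bind Y1 := g(X1); substituting into the 2 remaining equations that mention Y1 gives: g(mk(A,N)) ≐ g(mk(mk(L,U),g(X1))),  h(g(g(h(M,U))),g(h(h(A,N),h(6,nil)))) ≐ h(g(g(h(2,mk(g(X1),N)))),g(Z)).
Decompose g/1: mk(A,N) ≐ mk(mk(L,U),g(X1)).
Decompose mk/2: A ≐ mk(L,U),  N ≐ g(X1).
Bind A := mk(L,U); substituting into the one remaining equation that mentions A gives: h(g(g(h(M,U))),g(h(h(mk(L,U),N),h(6,nil)))) ≐ h(g(g(h(2,mk(g(X1),N)))),g(Z)).
Bind N := g(X1); substituting into the one remaining equation that mentions N gives: h(g(g(h(M,U))),g(h(h(mk(L,U),g(X1)),h(6,nil)))) ≐ h(g(g(h(2,mk(g(X1),g(X1))))),g(Z)).
Decompose h/2: h(nil,h(mk(Y2,Q),Q)) ≐ h(nil,X1),  Q ≐ Y2.
Decompose h/2: nil ≐ nil,  h(mk(Y2,Q),Q) ≐ X1.
Delete trivial equation nil ≐ nil.
Bind X1 := h(mk(Y2,Q),Q); substituting into the one remaining equation that mentions X1 gives: h(g(g(h(M,U))),g(h(h(mk(L,U),g(h(mk(Y2,Q),Q))),h(6,nil)))) ≐ h(g(g(h(2,mk(g(h(mk(Y2,Q),Q)),g(h(mk(Y2,Q),Q)))))),g(Z)). Substituting into the earlier bindings gives Y1 := g(h(mk(Y2,Q),Q)), N := g(h(mk(Y2,Q),Q)).
Bind Q := Y2; substituting into the one remaining equation that mentions Q gives: h(g(g(h(M,U))),g(h(h(mk(L,U),g(h(mk(Y2,Y2),Y2))),h(6,nil)))) ≐ h(g(g(h(2,mk(g(h(mk(Y2,Y2),Y2)),g(h(mk(Y2,Y2),Y2)))))),g(Z)). Substituting into the earlier bindings gives Y1 := g(h(mk(Y2,Y2),Y2)), N := g(h(mk(Y2,Y2),Y2)), X1 := h(mk(Y2,Y2),Y2).
Decompose mk/2: g(mk(m,L)) ≐ g(L),  mk(Y2,X2) ≐ mk(g(zero),mk(2,6)).
Decompose g/1: mk(m,L) ≐ L.
Occurs check fails: L occurs in mk(m,L); the equation L ≐ mk(m,L) has no finite solution.

FAIL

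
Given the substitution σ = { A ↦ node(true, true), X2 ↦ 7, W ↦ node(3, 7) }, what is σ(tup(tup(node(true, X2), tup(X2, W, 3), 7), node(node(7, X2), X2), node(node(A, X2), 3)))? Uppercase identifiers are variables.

tup(tup(node(true, 7), tup(7, node(3, 7), 3), 7), node(node(7, 7), 7), node(node(node(true, true), 7), 3))

Replace each occurrence of A with node(true, true).
Replace each occurrence of X2 with 7.
Replace each occurrence of W with node(3, 7).
Result: tup(tup(node(true, 7), tup(7, node(3, 7), 3), 7), node(node(7, 7), 7), node(node(node(true, true), 7), 3)).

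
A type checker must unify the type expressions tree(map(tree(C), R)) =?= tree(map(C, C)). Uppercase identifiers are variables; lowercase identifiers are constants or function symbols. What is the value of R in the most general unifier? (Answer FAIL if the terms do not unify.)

Decompose tree/1: map(tree(C), R) =?= map(C, C).
Decompose map/2: tree(C) =?= C,  R =?= C.
Occurs check fails: C occurs in tree(C); the equation C =?= tree(C) has no finite solution.

FAIL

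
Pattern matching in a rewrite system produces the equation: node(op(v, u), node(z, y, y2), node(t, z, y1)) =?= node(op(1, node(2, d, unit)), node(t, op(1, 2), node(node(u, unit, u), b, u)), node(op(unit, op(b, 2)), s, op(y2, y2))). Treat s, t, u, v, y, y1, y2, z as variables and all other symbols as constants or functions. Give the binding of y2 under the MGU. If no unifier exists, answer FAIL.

node(node(node(2, d, unit), unit, node(2, d, unit)), b, node(2, d, unit))

Decompose node/3: op(v, u) =?= op(1, node(2, d, unit)),  node(z, y, y2) =?= node(t, op(1, 2), node(node(u, unit, u), b, u)),  node(t, z, y1) =?= node(op(unit, op(b, 2)), s, op(y2, y2)).
Decompose op/2: v =?= 1,  u =?= node(2, d, unit).
Bind v := 1; no other remaining equation mentions v.
Bind u := node(2, d, unit); substituting into the one remaining equation that mentions u gives: node(z, y, y2) =?= node(t, op(1, 2), node(node(node(2, d, unit), unit, node(2, d, unit)), b, node(2, d, unit))).
Decompose node/3: z =?= t,  y =?= op(1, 2),  y2 =?= node(node(node(2, d, unit), unit, node(2, d, unit)), b, node(2, d, unit)).
Bind z := t; substituting into the one remaining equation that mentions z gives: node(t, t, y1) =?= node(op(unit, op(b, 2)), s, op(y2, y2)).
Bind y := op(1, 2); no other remaining equation mentions y.
Bind y2 := node(node(node(2, d, unit), unit, node(2, d, unit)), b, node(2, d, unit)); substituting into the remaining equation gives: node(t, t, y1) =?= node(op(unit, op(b, 2)), s, op(node(node(node(2, d, unit), unit, node(2, d, unit)), b, node(2, d, unit)), node(node(node(2, d, unit), unit, node(2, d, unit)), b, node(2, d, unit)))).
Decompose node/3: t =?= op(unit, op(b, 2)),  t =?= s,  y1 =?= op(node(node(node(2, d, unit), unit, node(2, d, unit)), b, node(2, d, unit)), node(node(node(2, d, unit), unit, node(2, d, unit)), b, node(2, d, unit))).
Bind t := op(unit, op(b, 2)); substituting into the one remaining equation that mentions t gives: op(unit, op(b, 2)) =?= s. Substituting into the earlier binding gives z := op(unit, op(b, 2)).
Bind s := op(unit, op(b, 2)); no other remaining equation mentions s.
Bind y1 := op(node(node(node(2, d, unit), unit, node(2, d, unit)), b, node(2, d, unit)), node(node(node(2, d, unit), unit, node(2, d, unit)), b, node(2, d, unit))).
MGU = { v := 1, u := node(2, d, unit), z := op(unit, op(b, 2)), y := op(1, 2), y2 := node(node(node(2, d, unit), unit, node(2, d, unit)), b, node(2, d, unit)), t := op(unit, op(b, 2)), s := op(unit, op(b, 2)), y1 := op(node(node(node(2, d, unit), unit, node(2, d, unit)), b, node(2, d, unit)), node(node(node(2, d, unit), unit, node(2, d, unit)), b, node(2, d, unit))) }, so y2 := node(node(node(2, d, unit), unit, node(2, d, unit)), b, node(2, d, unit)).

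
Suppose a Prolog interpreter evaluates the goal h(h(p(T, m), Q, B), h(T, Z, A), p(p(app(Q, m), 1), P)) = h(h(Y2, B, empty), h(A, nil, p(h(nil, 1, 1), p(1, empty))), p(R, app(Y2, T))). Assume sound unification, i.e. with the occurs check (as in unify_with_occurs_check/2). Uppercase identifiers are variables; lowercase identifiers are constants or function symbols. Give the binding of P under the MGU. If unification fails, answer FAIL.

Decompose h/3: h(p(T, m), Q, B) = h(Y2, B, empty),  h(T, Z, A) = h(A, nil, p(h(nil, 1, 1), p(1, empty))),  p(p(app(Q, m), 1), P) = p(R, app(Y2, T)).
Decompose h/3: p(T, m) = Y2,  Q = B,  B = empty.
Bind Y2 := p(T, m); substituting into the one remaining equation that mentions Y2 gives: p(p(app(Q, m), 1), P) = p(R, app(p(T, m), T)).
Bind Q := B; substituting into the one remaining equation that mentions Q gives: p(p(app(B, m), 1), P) = p(R, app(p(T, m), T)).
Bind B := empty; substituting into the one remaining equation that mentions B gives: p(p(app(empty, m), 1), P) = p(R, app(p(T, m), T)). Substituting into the earlier binding gives Q := empty.
Decompose h/3: T = A,  Z = nil,  A = p(h(nil, 1, 1), p(1, empty)).
Bind T := A; substituting into the one remaining equation that mentions T gives: p(p(app(empty, m), 1), P) = p(R, app(p(A, m), A)). Substituting into the earlier binding gives Y2 := p(A, m).
Bind Z := nil; no other remaining equation mentions Z.
Bind A := p(h(nil, 1, 1), p(1, empty)); substituting into the remaining equation gives: p(p(app(empty, m), 1), P) = p(R, app(p(p(h(nil, 1, 1), p(1, empty)), m), p(h(nil, 1, 1), p(1, empty)))). Substituting into the earlier bindings gives Y2 := p(p(h(nil, 1, 1), p(1, empty)), m), T := p(h(nil, 1, 1), p(1, empty)).
Decompose p/2: p(app(empty, m), 1) = R,  P = app(p(p(h(nil, 1, 1), p(1, empty)), m), p(h(nil, 1, 1), p(1, empty))).
Bind R := p(app(empty, m), 1); no other remaining equation mentions R.
Bind P := app(p(p(h(nil, 1, 1), p(1, empty)), m), p(h(nil, 1, 1), p(1, empty))).
MGU = { Y2 = p(p(h(nil, 1, 1), p(1, empty)), m), Q = empty, B = empty, T = p(h(nil, 1, 1), p(1, empty)), Z = nil, A = p(h(nil, 1, 1), p(1, empty)), R = p(app(empty, m), 1), P = app(p(p(h(nil, 1, 1), p(1, empty)), m), p(h(nil, 1, 1), p(1, empty))) }, so P = app(p(p(h(nil, 1, 1), p(1, empty)), m), p(h(nil, 1, 1), p(1, empty))).

app(p(p(h(nil, 1, 1), p(1, empty)), m), p(h(nil, 1, 1), p(1, empty)))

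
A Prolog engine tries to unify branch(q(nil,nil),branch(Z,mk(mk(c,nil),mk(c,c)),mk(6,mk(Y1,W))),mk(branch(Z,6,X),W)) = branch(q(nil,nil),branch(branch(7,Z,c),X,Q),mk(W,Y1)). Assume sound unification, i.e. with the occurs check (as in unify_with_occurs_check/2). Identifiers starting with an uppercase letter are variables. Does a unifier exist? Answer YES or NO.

Decompose branch/3: q(nil,nil) = q(nil,nil),  branch(Z,mk(mk(c,nil),mk(c,c)),mk(6,mk(Y1,W))) = branch(branch(7,Z,c),X,Q),  mk(branch(Z,6,X),W) = mk(W,Y1).
Delete trivial equation q(nil,nil) = q(nil,nil).
Decompose branch/3: Z = branch(7,Z,c),  mk(mk(c,nil),mk(c,c)) = X,  mk(6,mk(Y1,W)) = Q.
Occurs check fails: Z occurs in branch(7,Z,c); the equation Z = branch(7,Z,c) has no finite solution.

NO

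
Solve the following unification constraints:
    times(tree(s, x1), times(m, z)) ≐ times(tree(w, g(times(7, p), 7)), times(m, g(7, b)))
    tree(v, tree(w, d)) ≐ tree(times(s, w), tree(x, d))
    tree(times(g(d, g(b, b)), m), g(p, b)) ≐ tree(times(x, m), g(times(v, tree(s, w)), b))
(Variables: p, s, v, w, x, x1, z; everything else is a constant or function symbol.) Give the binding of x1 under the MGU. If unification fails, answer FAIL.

g(times(7, times(times(g(d, g(b, b)), g(d, g(b, b))), tree(g(d, g(b, b)), g(d, g(b, b))))), 7)

Decompose times/2: tree(s, x1) ≐ tree(w, g(times(7, p), 7)),  times(m, z) ≐ times(m, g(7, b)).
Decompose tree/2: s ≐ w,  x1 ≐ g(times(7, p), 7).
Bind s := w; substituting into the 2 remaining equations that mention s gives: tree(v, tree(w, d)) ≐ tree(times(w, w), tree(x, d)),  tree(times(g(d, g(b, b)), m), g(p, b)) ≐ tree(times(x, m), g(times(v, tree(w, w)), b)).
Bind x1 := g(times(7, p), 7); no other remaining equation mentions x1.
Decompose times/2: m ≐ m,  z ≐ g(7, b).
Delete trivial equation m ≐ m.
Bind z := g(7, b); no other remaining equation mentions z.
Decompose tree/2: v ≐ times(w, w),  tree(w, d) ≐ tree(x, d).
Bind v := times(w, w); substituting into the one remaining equation that mentions v gives: tree(times(g(d, g(b, b)), m), g(p, b)) ≐ tree(times(x, m), g(times(times(w, w), tree(w, w)), b)).
Decompose tree/2: w ≐ x,  d ≐ d.
Bind w := x; substituting into the one remaining equation that mentions w gives: tree(times(g(d, g(b, b)), m), g(p, b)) ≐ tree(times(x, m), g(times(times(x, x), tree(x, x)), b)). Substituting into the earlier bindings gives s := x, v := times(x, x).
Delete trivial equation d ≐ d.
Decompose tree/2: times(g(d, g(b, b)), m) ≐ times(x, m),  g(p, b) ≐ g(times(times(x, x), tree(x, x)), b).
Decompose times/2: g(d, g(b, b)) ≐ x,  m ≐ m.
Bind x := g(d, g(b, b)); substituting into the one remaining equation that mentions x gives: g(p, b) ≐ g(times(times(g(d, g(b, b)), g(d, g(b, b))), tree(g(d, g(b, b)), g(d, g(b, b)))), b). Substituting into the earlier bindings gives s := g(d, g(b, b)), v := times(g(d, g(b, b)), g(d, g(b, b))), w := g(d, g(b, b)).
Delete trivial equation m ≐ m.
Decompose g/2: p ≐ times(times(g(d, g(b, b)), g(d, g(b, b))), tree(g(d, g(b, b)), g(d, g(b, b)))),  b ≐ b.
Bind p := times(times(g(d, g(b, b)), g(d, g(b, b))), tree(g(d, g(b, b)), g(d, g(b, b)))); no other remaining equation mentions p. Substituting into the earlier binding gives x1 := g(times(7, times(times(g(d, g(b, b)), g(d, g(b, b))), tree(g(d, g(b, b)), g(d, g(b, b))))), 7).
Delete trivial equation b ≐ b.
MGU = { s := g(d, g(b, b)), x1 := g(times(7, times(times(g(d, g(b, b)), g(d, g(b, b))), tree(g(d, g(b, b)), g(d, g(b, b))))), 7), z := g(7, b), v := times(g(d, g(b, b)), g(d, g(b, b))), w := g(d, g(b, b)), x := g(d, g(b, b)), p := times(times(g(d, g(b, b)), g(d, g(b, b))), tree(g(d, g(b, b)), g(d, g(b, b)))) }, so x1 := g(times(7, times(times(g(d, g(b, b)), g(d, g(b, b))), tree(g(d, g(b, b)), g(d, g(b, b))))), 7).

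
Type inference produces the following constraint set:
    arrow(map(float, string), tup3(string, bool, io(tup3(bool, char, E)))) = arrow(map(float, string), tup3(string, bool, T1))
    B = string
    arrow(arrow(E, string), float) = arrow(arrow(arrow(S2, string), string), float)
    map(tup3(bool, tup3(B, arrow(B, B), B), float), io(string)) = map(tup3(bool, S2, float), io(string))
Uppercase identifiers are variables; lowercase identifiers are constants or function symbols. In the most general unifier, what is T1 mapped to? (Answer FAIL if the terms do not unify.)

io(tup3(bool, char, arrow(tup3(string, arrow(string, string), string), string)))

Decompose arrow/2: map(float, string) = map(float, string),  tup3(string, bool, io(tup3(bool, char, E))) = tup3(string, bool, T1).
Delete trivial equation map(float, string) = map(float, string).
Decompose tup3/3: string = string,  bool = bool,  io(tup3(bool, char, E)) = T1.
Delete trivial equation string = string.
Delete trivial equation bool = bool.
Bind T1 := io(tup3(bool, char, E)); no other remaining equation mentions T1.
Bind B := string; substituting into the one remaining equation that mentions B gives: map(tup3(bool, tup3(string, arrow(string, string), string), float), io(string)) = map(tup3(bool, S2, float), io(string)).
Decompose arrow/2: arrow(E, string) = arrow(arrow(S2, string), string),  float = float.
Decompose arrow/2: E = arrow(S2, string),  string = string.
Bind E := arrow(S2, string); no other remaining equation mentions E. Substituting into the earlier binding gives T1 := io(tup3(bool, char, arrow(S2, string))).
Delete trivial equation string = string.
Delete trivial equation float = float.
Decompose map/2: tup3(bool, tup3(string, arrow(string, string), string), float) = tup3(bool, S2, float),  io(string) = io(string).
Decompose tup3/3: bool = bool,  tup3(string, arrow(string, string), string) = S2,  float = float.
Delete trivial equation bool = bool.
Bind S2 := tup3(string, arrow(string, string), string); no other remaining equation mentions S2. Substituting into the earlier bindings gives T1 := io(tup3(bool, char, arrow(tup3(string, arrow(string, string), string), string))), E := arrow(tup3(string, arrow(string, string), string), string).
Delete trivial equation float = float.
Delete trivial equation io(string) = io(string).
MGU = { T1 ↦ io(tup3(bool, char, arrow(tup3(string, arrow(string, string), string), string))), B ↦ string, E ↦ arrow(tup3(string, arrow(string, string), string), string), S2 ↦ tup3(string, arrow(string, string), string) }, so T1 ↦ io(tup3(bool, char, arrow(tup3(string, arrow(string, string), string), string))).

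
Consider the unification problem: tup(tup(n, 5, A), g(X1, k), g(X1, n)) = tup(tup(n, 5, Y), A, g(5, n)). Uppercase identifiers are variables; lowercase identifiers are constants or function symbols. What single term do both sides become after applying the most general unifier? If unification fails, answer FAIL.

Decompose tup/3: tup(n, 5, A) = tup(n, 5, Y),  g(X1, k) = A,  g(X1, n) = g(5, n).
Decompose tup/3: n = n,  5 = 5,  A = Y.
Delete trivial equation n = n.
Delete trivial equation 5 = 5.
Bind A := Y; substituting into the one remaining equation that mentions A gives: g(X1, k) = Y.
Bind Y := g(X1, k); no other remaining equation mentions Y. Substituting into the earlier binding gives A := g(X1, k).
Decompose g/2: X1 = 5,  n = n.
Bind X1 := 5; no other remaining equation mentions X1. Substituting into the earlier bindings gives A := g(5, k), Y := g(5, k).
Delete trivial equation n = n.
Applying the MGU to either side gives tup(tup(n, 5, g(5, k)), g(5, k), g(5, n)).

tup(tup(n, 5, g(5, k)), g(5, k), g(5, n))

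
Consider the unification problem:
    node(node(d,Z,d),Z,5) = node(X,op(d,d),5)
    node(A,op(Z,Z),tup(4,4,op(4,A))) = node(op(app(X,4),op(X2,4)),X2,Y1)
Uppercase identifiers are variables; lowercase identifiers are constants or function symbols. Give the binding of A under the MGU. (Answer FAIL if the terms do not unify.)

op(app(node(d,op(d,d),d),4),op(op(op(d,d),op(d,d)),4))

Decompose node/3: node(d,Z,d) = X,  Z = op(d,d),  5 = 5.
Bind X := node(d,Z,d); substituting into the one remaining equation that mentions X gives: node(A,op(Z,Z),tup(4,4,op(4,A))) = node(op(app(node(d,Z,d),4),op(X2,4)),X2,Y1).
Bind Z := op(d,d); substituting into the one remaining equation that mentions Z gives: node(A,op(op(d,d),op(d,d)),tup(4,4,op(4,A))) = node(op(app(node(d,op(d,d),d),4),op(X2,4)),X2,Y1). Substituting into the earlier binding gives X := node(d,op(d,d),d).
Delete trivial equation 5 = 5.
Decompose node/3: A = op(app(node(d,op(d,d),d),4),op(X2,4)),  op(op(d,d),op(d,d)) = X2,  tup(4,4,op(4,A)) = Y1.
Bind A := op(app(node(d,op(d,d),d),4),op(X2,4)); substituting into the one remaining equation that mentions A gives: tup(4,4,op(4,op(app(node(d,op(d,d),d),4),op(X2,4)))) = Y1.
Bind X2 := op(op(d,d),op(d,d)); substituting into the remaining equation gives: tup(4,4,op(4,op(app(node(d,op(d,d),d),4),op(op(op(d,d),op(d,d)),4)))) = Y1. Substituting into the earlier binding gives A := op(app(node(d,op(d,d),d),4),op(op(op(d,d),op(d,d)),4)).
Bind Y1 := tup(4,4,op(4,op(app(node(d,op(d,d),d),4),op(op(op(d,d),op(d,d)),4)))).
MGU = { X ↦ node(d,op(d,d),d), Z ↦ op(d,d), A ↦ op(app(node(d,op(d,d),d),4),op(op(op(d,d),op(d,d)),4)), X2 ↦ op(op(d,d),op(d,d)), Y1 ↦ tup(4,4,op(4,op(app(node(d,op(d,d),d),4),op(op(op(d,d),op(d,d)),4)))) }, so A ↦ op(app(node(d,op(d,d),d),4),op(op(op(d,d),op(d,d)),4)).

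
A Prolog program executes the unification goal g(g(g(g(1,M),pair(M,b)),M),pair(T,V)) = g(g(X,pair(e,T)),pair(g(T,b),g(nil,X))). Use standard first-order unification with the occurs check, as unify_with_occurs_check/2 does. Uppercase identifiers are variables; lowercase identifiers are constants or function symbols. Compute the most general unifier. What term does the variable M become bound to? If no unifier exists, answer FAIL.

FAIL

Decompose g/2: g(g(g(1,M),pair(M,b)),M) = g(X,pair(e,T)),  pair(T,V) = pair(g(T,b),g(nil,X)).
Decompose g/2: g(g(1,M),pair(M,b)) = X,  M = pair(e,T).
Bind X := g(g(1,M),pair(M,b)); substituting into the one remaining equation that mentions X gives: pair(T,V) = pair(g(T,b),g(nil,g(g(1,M),pair(M,b)))).
Bind M := pair(e,T); substituting into the remaining equation gives: pair(T,V) = pair(g(T,b),g(nil,g(g(1,pair(e,T)),pair(pair(e,T),b)))). Substituting into the earlier binding gives X := g(g(1,pair(e,T)),pair(pair(e,T),b)).
Decompose pair/2: T = g(T,b),  V = g(nil,g(g(1,pair(e,T)),pair(pair(e,T),b))).
Occurs check fails: T occurs in g(T,b); the equation T = g(T,b) has no finite solution.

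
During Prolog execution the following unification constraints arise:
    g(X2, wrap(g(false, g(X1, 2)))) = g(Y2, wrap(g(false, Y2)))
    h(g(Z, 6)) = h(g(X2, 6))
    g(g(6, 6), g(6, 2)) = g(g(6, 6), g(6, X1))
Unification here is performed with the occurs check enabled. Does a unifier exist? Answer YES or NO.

Decompose g/2: X2 = Y2,  wrap(g(false, g(X1, 2))) = wrap(g(false, Y2)).
Bind X2 := Y2; substituting into the one remaining equation that mentions X2 gives: h(g(Z, 6)) = h(g(Y2, 6)).
Decompose wrap/1: g(false, g(X1, 2)) = g(false, Y2).
Decompose g/2: false = false,  g(X1, 2) = Y2.
Delete trivial equation false = false.
Bind Y2 := g(X1, 2); substituting into the one remaining equation that mentions Y2 gives: h(g(Z, 6)) = h(g(g(X1, 2), 6)). Substituting into the earlier binding gives X2 := g(X1, 2).
Decompose h/1: g(Z, 6) = g(g(X1, 2), 6).
Decompose g/2: Z = g(X1, 2),  6 = 6.
Bind Z := g(X1, 2); no other remaining equation mentions Z.
Delete trivial equation 6 = 6.
Decompose g/2: g(6, 6) = g(6, 6),  g(6, 2) = g(6, X1).
Delete trivial equation g(6, 6) = g(6, 6).
Decompose g/2: 6 = 6,  2 = X1.
Delete trivial equation 6 = 6.
Bind X1 := 2. Substituting into the earlier bindings gives X2 := g(2, 2), Y2 := g(2, 2), Z := g(2, 2).
No equations remain and no clash or occurs-check failure arose, so a unifier exists.

YES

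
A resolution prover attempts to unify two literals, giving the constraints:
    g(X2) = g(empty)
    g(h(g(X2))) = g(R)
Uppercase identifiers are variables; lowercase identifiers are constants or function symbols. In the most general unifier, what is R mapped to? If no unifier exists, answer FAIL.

h(g(empty))

Decompose g/1: X2 = empty.
Bind X2 := empty; substituting into the remaining equation gives: g(h(g(empty))) = g(R).
Decompose g/1: h(g(empty)) = R.
Bind R := h(g(empty)).
MGU = { X2 ↦ empty, R ↦ h(g(empty)) }, so R ↦ h(g(empty)).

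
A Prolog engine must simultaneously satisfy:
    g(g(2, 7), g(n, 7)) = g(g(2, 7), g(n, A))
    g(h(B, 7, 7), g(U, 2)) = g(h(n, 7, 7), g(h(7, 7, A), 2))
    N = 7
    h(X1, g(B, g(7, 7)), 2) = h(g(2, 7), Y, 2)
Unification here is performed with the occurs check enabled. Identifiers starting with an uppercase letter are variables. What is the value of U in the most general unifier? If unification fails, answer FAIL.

h(7, 7, 7)

Decompose g/2: g(2, 7) = g(2, 7),  g(n, 7) = g(n, A).
Delete trivial equation g(2, 7) = g(2, 7).
Decompose g/2: n = n,  7 = A.
Delete trivial equation n = n.
Bind A := 7; substituting into the one remaining equation that mentions A gives: g(h(B, 7, 7), g(U, 2)) = g(h(n, 7, 7), g(h(7, 7, 7), 2)).
Decompose g/2: h(B, 7, 7) = h(n, 7, 7),  g(U, 2) = g(h(7, 7, 7), 2).
Decompose h/3: B = n,  7 = 7,  7 = 7.
Bind B := n; substituting into the one remaining equation that mentions B gives: h(X1, g(n, g(7, 7)), 2) = h(g(2, 7), Y, 2).
Delete trivial equation 7 = 7.
Delete trivial equation 7 = 7.
Decompose g/2: U = h(7, 7, 7),  2 = 2.
Bind U := h(7, 7, 7); no other remaining equation mentions U.
Delete trivial equation 2 = 2.
Bind N := 7; no other remaining equation mentions N.
Decompose h/3: X1 = g(2, 7),  g(n, g(7, 7)) = Y,  2 = 2.
Bind X1 := g(2, 7); no other remaining equation mentions X1.
Bind Y := g(n, g(7, 7)); no other remaining equation mentions Y.
Delete trivial equation 2 = 2.
MGU = { A = 7, B = n, U = h(7, 7, 7), N = 7, X1 = g(2, 7), Y = g(n, g(7, 7)) }, so U = h(7, 7, 7).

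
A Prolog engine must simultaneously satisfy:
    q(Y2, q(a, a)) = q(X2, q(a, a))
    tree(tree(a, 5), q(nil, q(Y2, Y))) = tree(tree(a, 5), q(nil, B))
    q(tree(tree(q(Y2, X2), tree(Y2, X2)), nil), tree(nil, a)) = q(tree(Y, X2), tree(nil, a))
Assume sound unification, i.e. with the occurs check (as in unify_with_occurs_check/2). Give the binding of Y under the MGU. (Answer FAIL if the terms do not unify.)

tree(q(nil, nil), tree(nil, nil))

Decompose q/2: Y2 = X2,  q(a, a) = q(a, a).
Bind Y2 := X2; substituting into the 2 remaining equations that mention Y2 gives: tree(tree(a, 5), q(nil, q(X2, Y))) = tree(tree(a, 5), q(nil, B)),  q(tree(tree(q(X2, X2), tree(X2, X2)), nil), tree(nil, a)) = q(tree(Y, X2), tree(nil, a)).
Delete trivial equation q(a, a) = q(a, a).
Decompose tree/2: tree(a, 5) = tree(a, 5),  q(nil, q(X2, Y)) = q(nil, B).
Delete trivial equation tree(a, 5) = tree(a, 5).
Decompose q/2: nil = nil,  q(X2, Y) = B.
Delete trivial equation nil = nil.
Bind B := q(X2, Y); no other remaining equation mentions B.
Decompose q/2: tree(tree(q(X2, X2), tree(X2, X2)), nil) = tree(Y, X2),  tree(nil, a) = tree(nil, a).
Decompose tree/2: tree(q(X2, X2), tree(X2, X2)) = Y,  nil = X2.
Bind Y := tree(q(X2, X2), tree(X2, X2)); no other remaining equation mentions Y. Substituting into the earlier binding gives B := q(X2, tree(q(X2, X2), tree(X2, X2))).
Bind X2 := nil; no other remaining equation mentions X2. Substituting into the earlier bindings gives Y2 := nil, B := q(nil, tree(q(nil, nil), tree(nil, nil))), Y := tree(q(nil, nil), tree(nil, nil)).
Delete trivial equation tree(nil, a) = tree(nil, a).
MGU = { Y2 -> nil, B -> q(nil, tree(q(nil, nil), tree(nil, nil))), Y -> tree(q(nil, nil), tree(nil, nil)), X2 -> nil }, so Y -> tree(q(nil, nil), tree(nil, nil)).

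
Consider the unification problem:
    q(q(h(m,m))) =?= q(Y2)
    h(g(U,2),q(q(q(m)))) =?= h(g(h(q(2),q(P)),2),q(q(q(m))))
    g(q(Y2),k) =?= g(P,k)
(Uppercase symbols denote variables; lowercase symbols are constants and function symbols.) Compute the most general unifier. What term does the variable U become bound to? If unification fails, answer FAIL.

Decompose q/1: q(h(m,m)) =?= Y2.
Bind Y2 := q(h(m,m)); substituting into the one remaining equation that mentions Y2 gives: g(q(q(h(m,m))),k) =?= g(P,k).
Decompose h/2: g(U,2) =?= g(h(q(2),q(P)),2),  q(q(q(m))) =?= q(q(q(m))).
Decompose g/2: U =?= h(q(2),q(P)),  2 =?= 2.
Bind U := h(q(2),q(P)); no other remaining equation mentions U.
Delete trivial equation 2 =?= 2.
Delete trivial equation q(q(q(m))) =?= q(q(q(m))).
Decompose g/2: q(q(h(m,m))) =?= P,  k =?= k.
Bind P := q(q(h(m,m))); no other remaining equation mentions P. Substituting into the earlier binding gives U := h(q(2),q(q(q(h(m,m))))).
Delete trivial equation k =?= k.
MGU = { Y2 -> q(h(m,m)), U -> h(q(2),q(q(q(h(m,m))))), P -> q(q(h(m,m))) }, so U -> h(q(2),q(q(q(h(m,m))))).

h(q(2),q(q(q(h(m,m)))))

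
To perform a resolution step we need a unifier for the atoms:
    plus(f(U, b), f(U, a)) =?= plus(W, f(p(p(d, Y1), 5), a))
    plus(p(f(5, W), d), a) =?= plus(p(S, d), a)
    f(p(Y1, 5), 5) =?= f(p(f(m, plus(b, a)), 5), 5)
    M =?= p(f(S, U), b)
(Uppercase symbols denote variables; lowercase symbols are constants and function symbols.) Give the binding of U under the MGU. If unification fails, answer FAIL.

Decompose plus/2: f(U, b) =?= W,  f(U, a) =?= f(p(p(d, Y1), 5), a).
Bind W := f(U, b); substituting into the one remaining equation that mentions W gives: plus(p(f(5, f(U, b)), d), a) =?= plus(p(S, d), a).
Decompose f/2: U =?= p(p(d, Y1), 5),  a =?= a.
Bind U := p(p(d, Y1), 5); substituting into the 2 remaining equations that mention U gives: plus(p(f(5, f(p(p(d, Y1), 5), b)), d), a) =?= plus(p(S, d), a),  M =?= p(f(S, p(p(d, Y1), 5)), b). Substituting into the earlier binding gives W := f(p(p(d, Y1), 5), b).
Delete trivial equation a =?= a.
Decompose plus/2: p(f(5, f(p(p(d, Y1), 5), b)), d) =?= p(S, d),  a =?= a.
Decompose p/2: f(5, f(p(p(d, Y1), 5), b)) =?= S,  d =?= d.
Bind S := f(5, f(p(p(d, Y1), 5), b)); substituting into the one remaining equation that mentions S gives: M =?= p(f(f(5, f(p(p(d, Y1), 5), b)), p(p(d, Y1), 5)), b).
Delete trivial equation d =?= d.
Delete trivial equation a =?= a.
Decompose f/2: p(Y1, 5) =?= p(f(m, plus(b, a)), 5),  5 =?= 5.
Decompose p/2: Y1 =?= f(m, plus(b, a)),  5 =?= 5.
Bind Y1 := f(m, plus(b, a)); substituting into the one remaining equation that mentions Y1 gives: M =?= p(f(f(5, f(p(p(d, f(m, plus(b, a))), 5), b)), p(p(d, f(m, plus(b, a))), 5)), b). Substituting into the earlier bindings gives W := f(p(p(d, f(m, plus(b, a))), 5), b), U := p(p(d, f(m, plus(b, a))), 5), S := f(5, f(p(p(d, f(m, plus(b, a))), 5), b)).
Delete trivial equation 5 =?= 5.
Delete trivial equation 5 =?= 5.
Bind M := p(f(f(5, f(p(p(d, f(m, plus(b, a))), 5), b)), p(p(d, f(m, plus(b, a))), 5)), b).
MGU = { W := f(p(p(d, f(m, plus(b, a))), 5), b), U := p(p(d, f(m, plus(b, a))), 5), S := f(5, f(p(p(d, f(m, plus(b, a))), 5), b)), Y1 := f(m, plus(b, a)), M := p(f(f(5, f(p(p(d, f(m, plus(b, a))), 5), b)), p(p(d, f(m, plus(b, a))), 5)), b) }, so U := p(p(d, f(m, plus(b, a))), 5).

p(p(d, f(m, plus(b, a))), 5)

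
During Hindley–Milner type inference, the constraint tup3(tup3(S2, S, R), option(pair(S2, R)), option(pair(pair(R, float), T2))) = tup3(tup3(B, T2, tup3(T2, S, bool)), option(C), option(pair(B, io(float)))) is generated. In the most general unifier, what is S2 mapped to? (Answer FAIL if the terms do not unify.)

pair(tup3(io(float), io(float), bool), float)

Decompose tup3/3: tup3(S2, S, R) = tup3(B, T2, tup3(T2, S, bool)),  option(pair(S2, R)) = option(C),  option(pair(pair(R, float), T2)) = option(pair(B, io(float))).
Decompose tup3/3: S2 = B,  S = T2,  R = tup3(T2, S, bool).
Bind S2 := B; substituting into the one remaining equation that mentions S2 gives: option(pair(B, R)) = option(C).
Bind S := T2; substituting into the one remaining equation that mentions S gives: R = tup3(T2, T2, bool).
Bind R := tup3(T2, T2, bool); substituting into the remaining equations gives: option(pair(B, tup3(T2, T2, bool))) = option(C),  option(pair(pair(tup3(T2, T2, bool), float), T2)) = option(pair(B, io(float))).
Decompose option/1: pair(B, tup3(T2, T2, bool)) = C.
Bind C := pair(B, tup3(T2, T2, bool)); no other remaining equation mentions C.
Decompose option/1: pair(pair(tup3(T2, T2, bool), float), T2) = pair(B, io(float)).
Decompose pair/2: pair(tup3(T2, T2, bool), float) = B,  T2 = io(float).
Bind B := pair(tup3(T2, T2, bool), float); no other remaining equation mentions B. Substituting into the earlier bindings gives S2 := pair(tup3(T2, T2, bool), float), C := pair(pair(tup3(T2, T2, bool), float), tup3(T2, T2, bool)).
Bind T2 := io(float). Substituting into the earlier bindings gives S2 := pair(tup3(io(float), io(float), bool), float), S := io(float), R := tup3(io(float), io(float), bool), C := pair(pair(tup3(io(float), io(float), bool), float), tup3(io(float), io(float), bool)), B := pair(tup3(io(float), io(float), bool), float).
MGU = { S2 -> pair(tup3(io(float), io(float), bool), float), S -> io(float), R -> tup3(io(float), io(float), bool), C -> pair(pair(tup3(io(float), io(float), bool), float), tup3(io(float), io(float), bool)), B -> pair(tup3(io(float), io(float), bool), float), T2 -> io(float) }, so S2 -> pair(tup3(io(float), io(float), bool), float).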